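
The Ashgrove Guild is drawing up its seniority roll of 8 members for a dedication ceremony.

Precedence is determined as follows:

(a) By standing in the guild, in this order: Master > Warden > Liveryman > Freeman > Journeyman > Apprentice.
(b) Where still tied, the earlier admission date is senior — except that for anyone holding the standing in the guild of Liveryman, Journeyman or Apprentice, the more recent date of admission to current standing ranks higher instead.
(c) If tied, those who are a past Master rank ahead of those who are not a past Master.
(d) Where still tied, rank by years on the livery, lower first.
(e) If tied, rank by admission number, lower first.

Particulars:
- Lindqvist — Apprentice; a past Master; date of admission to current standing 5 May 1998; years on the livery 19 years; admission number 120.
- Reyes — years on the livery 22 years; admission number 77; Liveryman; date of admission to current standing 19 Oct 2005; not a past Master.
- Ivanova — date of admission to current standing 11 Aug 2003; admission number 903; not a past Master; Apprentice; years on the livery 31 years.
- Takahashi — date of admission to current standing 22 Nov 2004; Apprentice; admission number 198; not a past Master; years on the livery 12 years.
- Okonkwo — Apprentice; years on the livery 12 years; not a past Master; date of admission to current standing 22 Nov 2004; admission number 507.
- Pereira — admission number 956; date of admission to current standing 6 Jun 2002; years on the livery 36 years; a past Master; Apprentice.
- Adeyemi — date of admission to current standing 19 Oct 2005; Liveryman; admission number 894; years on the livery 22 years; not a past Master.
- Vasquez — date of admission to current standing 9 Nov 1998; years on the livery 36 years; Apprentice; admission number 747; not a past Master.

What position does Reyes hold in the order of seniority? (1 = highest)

1

By standing in the guild: Reyes and Adeyemi (Liveryman); then Takahashi, Okonkwo, Ivanova, Pereira, Vasquez and Lindqvist (Apprentice).
Reyes and Adeyemi both have date of admission to current standing 19 Oct 2005, so the next rule applies.
Reyes and Adeyemi are each not a past Master, so the next rule applies.
Reyes and Adeyemi both have years on the livery 22 years, so the next rule applies.
Among Reyes and Adeyemi, by admission number (lower first): Reyes (77) before Adeyemi (894).
Among Takahashi, Okonkwo, Ivanova, Pereira, Vasquez and Lindqvist, by date of admission to current standing (later first) (reversed rule for this group): Takahashi and Okonkwo (22 Nov 2004) before Ivanova (11 Aug 2003) before Pereira (6 Jun 2002) before Vasquez (9 Nov 1998) before Lindqvist (5 May 1998).
Takahashi and Okonkwo are each not a past Master, so the next rule applies.
Takahashi and Okonkwo both have years on the livery 12 years, so the next rule applies.
Among Takahashi and Okonkwo, by admission number (lower first): Takahashi (198) before Okonkwo (507).
Order: Reyes, Adeyemi, Takahashi, Okonkwo, Ivanova, Pereira, Vasquez, Lindqvist. So position 1.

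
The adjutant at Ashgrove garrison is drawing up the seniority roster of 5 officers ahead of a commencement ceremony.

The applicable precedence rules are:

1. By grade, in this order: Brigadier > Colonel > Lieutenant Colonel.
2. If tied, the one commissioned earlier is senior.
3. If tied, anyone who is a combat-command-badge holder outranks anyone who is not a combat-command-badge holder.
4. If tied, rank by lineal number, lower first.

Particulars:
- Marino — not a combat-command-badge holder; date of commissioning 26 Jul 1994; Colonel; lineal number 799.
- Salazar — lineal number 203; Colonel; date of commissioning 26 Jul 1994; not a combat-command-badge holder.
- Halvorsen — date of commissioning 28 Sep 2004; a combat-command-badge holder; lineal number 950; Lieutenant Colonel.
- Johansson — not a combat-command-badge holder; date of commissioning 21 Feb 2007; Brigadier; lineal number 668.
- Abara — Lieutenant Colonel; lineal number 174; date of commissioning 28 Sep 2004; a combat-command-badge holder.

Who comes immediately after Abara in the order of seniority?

Halvorsen

By grade: Johansson (Brigadier); then Salazar and Marino (Colonel); then Abara and Halvorsen (Lieutenant Colonel).
Salazar and Marino both have date of commissioning 26 Jul 1994, so the next rule applies.
Salazar and Marino are each not a combat-command-badge holder, so the next rule applies.
Among Salazar and Marino, by lineal number (lower first): Salazar (203) before Marino (799).
Abara and Halvorsen both have date of commissioning 28 Sep 2004, so the next rule applies.
Abara and Halvorsen are each a combat-command-badge holder, so the next rule applies.
Among Abara and Halvorsen, by lineal number (lower first): Abara (174) before Halvorsen (950).
Order: Johansson, Salazar, Marino, Abara, Halvorsen.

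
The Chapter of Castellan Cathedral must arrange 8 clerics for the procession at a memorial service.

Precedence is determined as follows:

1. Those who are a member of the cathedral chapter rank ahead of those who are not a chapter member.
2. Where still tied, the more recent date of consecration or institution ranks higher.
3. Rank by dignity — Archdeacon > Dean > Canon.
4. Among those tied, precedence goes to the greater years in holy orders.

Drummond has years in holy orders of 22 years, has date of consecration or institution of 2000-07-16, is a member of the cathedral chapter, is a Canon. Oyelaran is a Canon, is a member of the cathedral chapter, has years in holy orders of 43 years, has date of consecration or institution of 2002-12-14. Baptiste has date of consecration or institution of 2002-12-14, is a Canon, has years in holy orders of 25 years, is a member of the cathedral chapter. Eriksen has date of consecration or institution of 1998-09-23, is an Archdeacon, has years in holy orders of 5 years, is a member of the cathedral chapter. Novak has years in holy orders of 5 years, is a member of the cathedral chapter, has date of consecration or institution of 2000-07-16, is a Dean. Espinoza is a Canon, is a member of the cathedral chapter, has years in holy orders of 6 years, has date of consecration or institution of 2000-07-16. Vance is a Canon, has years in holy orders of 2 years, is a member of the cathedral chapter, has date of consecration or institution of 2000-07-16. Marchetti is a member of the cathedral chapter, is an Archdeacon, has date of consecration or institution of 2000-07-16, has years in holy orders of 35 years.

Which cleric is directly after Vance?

By the first rule: Oyelaran, Baptiste, Marchetti, Novak, Drummond, Espinoza, Vance and Eriksen (each a member of the cathedral chapter).
Among Oyelaran, Baptiste, Marchetti, Novak, Drummond, Espinoza, Vance and Eriksen, by date of consecration or institution (later first): Oyelaran and Baptiste (2002-12-14) before Marchetti, Novak, Drummond, Espinoza and Vance (2000-07-16) before Eriksen (1998-09-23).
Oyelaran and Baptiste are each Canon, so the next rule applies.
Among Oyelaran and Baptiste, by years in holy orders (higher first): Oyelaran (43 years) before Baptiste (25 years).
Among Marchetti, Novak, Drummond, Espinoza and Vance, by dignity: Marchetti (Archdeacon) before Novak (Dean) before Drummond, Espinoza and Vance (Canon).
Among Drummond, Espinoza and Vance, by years in holy orders (higher first): Drummond (22 years) before Espinoza (6 years) before Vance (2 years).
Order: Oyelaran, Baptiste, Marchetti, Novak, Drummond, Espinoza, Vance, Eriksen.

Eriksen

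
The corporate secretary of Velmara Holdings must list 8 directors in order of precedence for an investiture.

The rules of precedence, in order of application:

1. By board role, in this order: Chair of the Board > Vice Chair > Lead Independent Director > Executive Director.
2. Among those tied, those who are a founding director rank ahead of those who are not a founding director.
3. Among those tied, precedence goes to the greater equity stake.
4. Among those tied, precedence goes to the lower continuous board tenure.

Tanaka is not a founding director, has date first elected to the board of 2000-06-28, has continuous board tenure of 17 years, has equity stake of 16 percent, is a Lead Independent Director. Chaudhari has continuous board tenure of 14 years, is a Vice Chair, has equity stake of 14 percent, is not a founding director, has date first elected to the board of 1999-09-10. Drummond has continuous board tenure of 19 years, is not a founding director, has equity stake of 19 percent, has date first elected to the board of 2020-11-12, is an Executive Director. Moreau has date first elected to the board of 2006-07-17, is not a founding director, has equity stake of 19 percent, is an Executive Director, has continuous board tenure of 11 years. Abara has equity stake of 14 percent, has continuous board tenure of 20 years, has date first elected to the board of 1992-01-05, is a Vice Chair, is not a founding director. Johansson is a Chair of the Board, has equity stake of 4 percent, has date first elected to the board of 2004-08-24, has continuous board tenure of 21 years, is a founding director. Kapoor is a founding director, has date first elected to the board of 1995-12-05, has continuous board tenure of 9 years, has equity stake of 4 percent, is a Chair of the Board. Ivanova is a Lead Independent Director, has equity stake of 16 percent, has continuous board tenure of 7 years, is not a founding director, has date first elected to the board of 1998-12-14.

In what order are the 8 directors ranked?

By board role: Kapoor and Johansson (Chair of the Board); then Chaudhari and Abara (Vice Chair); then Ivanova and Tanaka (Lead Independent Director); then Moreau and Drummond (Executive Director).
Kapoor and Johansson are each a founding director, so the next rule applies.
Kapoor and Johansson both have equity stake 4 percent, so the next rule applies.
Among Kapoor and Johansson, by continuous board tenure (lower first): Kapoor (9 years) before Johansson (21 years).
Chaudhari and Abara are each not a founding director, so the next rule applies.
Chaudhari and Abara both have equity stake 14 percent, so the next rule applies.
Among Chaudhari and Abara, by continuous board tenure (lower first): Chaudhari (14 years) before Abara (20 years).
Ivanova and Tanaka are each not a founding director, so the next rule applies.
Ivanova and Tanaka both have equity stake 16 percent, so the next rule applies.
Among Ivanova and Tanaka, by continuous board tenure (lower first): Ivanova (7 years) before Tanaka (17 years).
Moreau and Drummond are each not a founding director, so the next rule applies.
Moreau and Drummond both have equity stake 19 percent, so the next rule applies.
Among Moreau and Drummond, by continuous board tenure (lower first): Moreau (11 years) before Drummond (19 years).
Full order: Kapoor, Johansson, Chaudhari, Abara, Ivanova, Tanaka, Moreau, Drummond.

Kapoor, Johansson, Chaudhari, Abara, Ivanova, Tanaka, Moreau, Drummond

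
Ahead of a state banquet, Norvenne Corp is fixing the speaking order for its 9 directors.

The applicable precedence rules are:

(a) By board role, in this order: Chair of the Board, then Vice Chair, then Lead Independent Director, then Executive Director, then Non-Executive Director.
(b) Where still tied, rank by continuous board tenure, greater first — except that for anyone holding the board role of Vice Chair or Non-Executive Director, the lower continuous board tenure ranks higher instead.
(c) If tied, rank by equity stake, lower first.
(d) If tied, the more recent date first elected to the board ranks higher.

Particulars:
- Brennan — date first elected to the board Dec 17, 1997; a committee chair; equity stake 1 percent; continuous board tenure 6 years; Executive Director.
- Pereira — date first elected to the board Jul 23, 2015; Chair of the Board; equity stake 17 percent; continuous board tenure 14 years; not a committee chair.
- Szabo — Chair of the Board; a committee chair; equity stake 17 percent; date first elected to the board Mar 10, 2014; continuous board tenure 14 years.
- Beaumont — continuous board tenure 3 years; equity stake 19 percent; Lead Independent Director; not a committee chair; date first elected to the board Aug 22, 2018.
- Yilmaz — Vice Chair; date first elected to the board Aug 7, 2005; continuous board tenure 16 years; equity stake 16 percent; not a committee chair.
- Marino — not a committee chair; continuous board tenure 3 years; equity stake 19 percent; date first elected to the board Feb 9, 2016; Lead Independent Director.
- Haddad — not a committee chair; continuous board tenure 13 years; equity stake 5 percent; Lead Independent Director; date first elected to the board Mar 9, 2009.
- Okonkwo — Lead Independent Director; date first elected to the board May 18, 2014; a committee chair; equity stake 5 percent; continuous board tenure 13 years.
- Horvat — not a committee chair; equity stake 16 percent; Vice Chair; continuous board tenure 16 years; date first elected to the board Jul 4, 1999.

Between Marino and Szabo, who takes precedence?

By board role: Pereira and Szabo (Chair of the Board); then Yilmaz and Horvat (Vice Chair); then Okonkwo, Haddad, Beaumont and Marino (Lead Independent Director); then Brennan (Executive Director).
Pereira and Szabo both have continuous board tenure 14 years, so the next rule applies.
Pereira and Szabo both have equity stake 17 percent, so the next rule applies.
Among Pereira and Szabo, by date first elected to the board (later first): Pereira (Jul 23, 2015) before Szabo (Mar 10, 2014).
Yilmaz and Horvat both have continuous board tenure 16 years, so the next rule applies.
Yilmaz and Horvat both have equity stake 16 percent, so the next rule applies.
Among Yilmaz and Horvat, by date first elected to the board (later first): Yilmaz (Aug 7, 2005) before Horvat (Jul 4, 1999).
Among Okonkwo, Haddad, Beaumont and Marino, by continuous board tenure (higher first): Okonkwo and Haddad (13 years) before Beaumont and Marino (3 years).
Okonkwo and Haddad both have equity stake 5 percent, so the next rule applies.
Among Okonkwo and Haddad, by date first elected to the board (later first): Okonkwo (May 18, 2014) before Haddad (Mar 9, 2009).
Beaumont and Marino both have equity stake 19 percent, so the next rule applies.
Among Beaumont and Marino, by date first elected to the board (later first): Beaumont (Aug 22, 2018) before Marino (Feb 9, 2016).
So Szabo takes precedence.

Szabo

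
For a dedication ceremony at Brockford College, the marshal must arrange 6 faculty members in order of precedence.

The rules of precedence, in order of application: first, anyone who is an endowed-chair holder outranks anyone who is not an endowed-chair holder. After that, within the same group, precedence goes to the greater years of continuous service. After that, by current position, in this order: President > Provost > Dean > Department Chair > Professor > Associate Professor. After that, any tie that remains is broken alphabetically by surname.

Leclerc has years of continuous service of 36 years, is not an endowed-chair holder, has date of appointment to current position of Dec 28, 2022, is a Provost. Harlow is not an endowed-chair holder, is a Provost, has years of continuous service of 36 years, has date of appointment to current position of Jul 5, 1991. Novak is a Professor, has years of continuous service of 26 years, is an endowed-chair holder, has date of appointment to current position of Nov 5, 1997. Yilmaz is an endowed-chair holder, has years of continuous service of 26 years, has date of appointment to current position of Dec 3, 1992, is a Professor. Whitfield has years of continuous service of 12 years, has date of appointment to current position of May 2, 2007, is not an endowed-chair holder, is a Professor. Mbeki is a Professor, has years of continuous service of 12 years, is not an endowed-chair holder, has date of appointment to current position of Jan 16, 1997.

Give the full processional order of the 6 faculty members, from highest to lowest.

By the first rule: Novak and Yilmaz (both an endowed-chair holder); then Harlow, Leclerc, Mbeki and Whitfield (each not an endowed-chair holder).
Novak and Yilmaz both have years of continuous service 26 years, so the next rule applies.
Novak and Yilmaz are each Professor, so the next rule applies.
Among Novak and Yilmaz, alphabetically by surname: Novak before Yilmaz.
Among Harlow, Leclerc, Mbeki and Whitfield, by years of continuous service (higher first): Harlow and Leclerc (36 years) before Mbeki and Whitfield (12 years).
Harlow and Leclerc are each Provost, so the next rule applies.
Among Harlow and Leclerc, alphabetically by surname: Harlow before Leclerc.
Mbeki and Whitfield are each Professor, so the next rule applies.
Among Mbeki and Whitfield, alphabetically by surname: Mbeki before Whitfield.
Full order: Novak, Yilmaz, Harlow, Leclerc, Mbeki, Whitfield.

Novak, Yilmaz, Harlow, Leclerc, Mbeki, Whitfield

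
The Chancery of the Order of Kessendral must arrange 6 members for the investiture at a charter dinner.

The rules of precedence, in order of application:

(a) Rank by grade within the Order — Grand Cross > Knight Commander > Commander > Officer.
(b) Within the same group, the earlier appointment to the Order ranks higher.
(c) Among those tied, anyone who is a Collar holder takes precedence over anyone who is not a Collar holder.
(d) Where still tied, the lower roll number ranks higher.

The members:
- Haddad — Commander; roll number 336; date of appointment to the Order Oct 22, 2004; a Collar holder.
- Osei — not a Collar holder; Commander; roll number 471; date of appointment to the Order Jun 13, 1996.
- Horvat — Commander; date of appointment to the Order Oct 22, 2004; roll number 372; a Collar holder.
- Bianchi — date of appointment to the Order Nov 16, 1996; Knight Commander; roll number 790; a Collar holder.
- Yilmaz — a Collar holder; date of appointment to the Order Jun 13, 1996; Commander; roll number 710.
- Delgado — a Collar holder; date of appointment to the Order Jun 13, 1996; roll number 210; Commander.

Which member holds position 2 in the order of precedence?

Delgado

By grade within the Order: Bianchi (Knight Commander); then Delgado, Yilmaz, Osei, Haddad and Horvat (Commander).
Among Delgado, Yilmaz, Osei, Haddad and Horvat, by date of appointment to the Order (earlier first): Delgado, Yilmaz and Osei (Jun 13, 1996) before Haddad and Horvat (Oct 22, 2004).
Among Delgado, Yilmaz and Osei, a Collar holder before not a Collar holder: Delgado and Yilmaz (a Collar holder) before Osei (not a Collar holder).
Among Delgado and Yilmaz, by roll number (lower first): Delgado (210) before Yilmaz (710).
Haddad and Horvat are each a Collar holder, so the next rule applies.
Among Haddad and Horvat, by roll number (lower first): Haddad (336) before Horvat (372).
Order: Bianchi, Delgado, Yilmaz, Osei, Haddad, Horvat.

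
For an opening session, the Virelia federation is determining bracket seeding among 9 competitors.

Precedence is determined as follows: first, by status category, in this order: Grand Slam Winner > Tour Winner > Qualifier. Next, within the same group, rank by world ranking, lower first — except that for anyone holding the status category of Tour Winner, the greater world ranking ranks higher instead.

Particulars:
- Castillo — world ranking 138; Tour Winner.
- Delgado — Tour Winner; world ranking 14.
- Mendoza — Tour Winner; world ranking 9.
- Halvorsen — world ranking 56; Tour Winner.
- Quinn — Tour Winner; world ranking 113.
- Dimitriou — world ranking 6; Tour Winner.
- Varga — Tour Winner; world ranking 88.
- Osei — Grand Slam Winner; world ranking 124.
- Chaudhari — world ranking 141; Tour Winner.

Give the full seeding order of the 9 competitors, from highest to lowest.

Osei, Chaudhari, Castillo, Quinn, Varga, Halvorsen, Delgado, Mendoza, Dimitriou

By status category: Osei (Grand Slam Winner); then Chaudhari, Castillo, Quinn, Varga, Halvorsen, Delgado, Mendoza and Dimitriou (Tour Winner).
Among Chaudhari, Castillo, Quinn, Varga, Halvorsen, Delgado, Mendoza and Dimitriou, by world ranking (higher first) (reversed rule for this group): Chaudhari (141) before Castillo (138) before Quinn (113) before Varga (88) before Halvorsen (56) before Delgado (14) before Mendoza (9) before Dimitriou (6).
Full order: Osei, Chaudhari, Castillo, Quinn, Varga, Halvorsen, Delgado, Mendoza, Dimitriou.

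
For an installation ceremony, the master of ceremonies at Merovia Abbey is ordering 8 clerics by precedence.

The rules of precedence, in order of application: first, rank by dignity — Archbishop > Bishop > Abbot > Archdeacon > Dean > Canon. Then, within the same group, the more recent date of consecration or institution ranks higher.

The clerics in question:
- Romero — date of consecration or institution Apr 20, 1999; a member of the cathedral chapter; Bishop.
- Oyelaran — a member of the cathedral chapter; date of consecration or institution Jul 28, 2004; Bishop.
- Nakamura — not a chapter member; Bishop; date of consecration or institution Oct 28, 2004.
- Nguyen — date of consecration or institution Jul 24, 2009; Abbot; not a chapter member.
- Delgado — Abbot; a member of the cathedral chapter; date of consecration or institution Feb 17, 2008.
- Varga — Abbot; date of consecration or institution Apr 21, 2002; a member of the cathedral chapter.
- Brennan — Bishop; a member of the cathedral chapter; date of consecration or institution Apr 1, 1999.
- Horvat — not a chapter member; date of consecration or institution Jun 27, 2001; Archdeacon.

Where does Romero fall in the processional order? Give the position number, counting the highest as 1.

By dignity: Nakamura, Oyelaran, Romero and Brennan (Bishop); then Nguyen, Delgado and Varga (Abbot); then Horvat (Archdeacon).
Among Nakamura, Oyelaran, Romero and Brennan, by date of consecration or institution (later first): Nakamura (Oct 28, 2004) before Oyelaran (Jul 28, 2004) before Romero (Apr 20, 1999) before Brennan (Apr 1, 1999).
Among Nguyen, Delgado and Varga, by date of consecration or institution (later first): Nguyen (Jul 24, 2009) before Delgado (Feb 17, 2008) before Varga (Apr 21, 2002).
Order: Nakamura, Oyelaran, Romero, Brennan, Nguyen, Delgado, Varga, Horvat. So position 3.

3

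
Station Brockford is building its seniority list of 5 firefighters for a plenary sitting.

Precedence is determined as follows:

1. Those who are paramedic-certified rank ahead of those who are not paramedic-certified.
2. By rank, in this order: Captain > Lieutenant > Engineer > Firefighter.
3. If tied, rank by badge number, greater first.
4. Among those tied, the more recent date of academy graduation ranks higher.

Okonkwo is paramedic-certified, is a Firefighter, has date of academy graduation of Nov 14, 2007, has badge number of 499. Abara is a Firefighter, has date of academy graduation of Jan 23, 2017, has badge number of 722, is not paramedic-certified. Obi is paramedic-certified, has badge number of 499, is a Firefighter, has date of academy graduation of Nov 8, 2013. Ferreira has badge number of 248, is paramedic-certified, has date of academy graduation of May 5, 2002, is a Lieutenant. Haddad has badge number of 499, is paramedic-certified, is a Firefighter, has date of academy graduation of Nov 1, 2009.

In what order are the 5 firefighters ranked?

By the first rule: Ferreira, Obi, Haddad and Okonkwo (each paramedic-certified); then Abara (not paramedic-certified).
Among Ferreira, Obi, Haddad and Okonkwo, by rank: Ferreira (Lieutenant) before Obi, Haddad and Okonkwo (Firefighter).
Obi, Haddad and Okonkwo all have badge number 499, so the next rule applies.
Among Obi, Haddad and Okonkwo, by date of academy graduation (later first): Obi (Nov 8, 2013) before Haddad (Nov 1, 2009) before Okonkwo (Nov 14, 2007).
Full order: Ferreira, Obi, Haddad, Okonkwo, Abara.

Ferreira, Obi, Haddad, Okonkwo, Abara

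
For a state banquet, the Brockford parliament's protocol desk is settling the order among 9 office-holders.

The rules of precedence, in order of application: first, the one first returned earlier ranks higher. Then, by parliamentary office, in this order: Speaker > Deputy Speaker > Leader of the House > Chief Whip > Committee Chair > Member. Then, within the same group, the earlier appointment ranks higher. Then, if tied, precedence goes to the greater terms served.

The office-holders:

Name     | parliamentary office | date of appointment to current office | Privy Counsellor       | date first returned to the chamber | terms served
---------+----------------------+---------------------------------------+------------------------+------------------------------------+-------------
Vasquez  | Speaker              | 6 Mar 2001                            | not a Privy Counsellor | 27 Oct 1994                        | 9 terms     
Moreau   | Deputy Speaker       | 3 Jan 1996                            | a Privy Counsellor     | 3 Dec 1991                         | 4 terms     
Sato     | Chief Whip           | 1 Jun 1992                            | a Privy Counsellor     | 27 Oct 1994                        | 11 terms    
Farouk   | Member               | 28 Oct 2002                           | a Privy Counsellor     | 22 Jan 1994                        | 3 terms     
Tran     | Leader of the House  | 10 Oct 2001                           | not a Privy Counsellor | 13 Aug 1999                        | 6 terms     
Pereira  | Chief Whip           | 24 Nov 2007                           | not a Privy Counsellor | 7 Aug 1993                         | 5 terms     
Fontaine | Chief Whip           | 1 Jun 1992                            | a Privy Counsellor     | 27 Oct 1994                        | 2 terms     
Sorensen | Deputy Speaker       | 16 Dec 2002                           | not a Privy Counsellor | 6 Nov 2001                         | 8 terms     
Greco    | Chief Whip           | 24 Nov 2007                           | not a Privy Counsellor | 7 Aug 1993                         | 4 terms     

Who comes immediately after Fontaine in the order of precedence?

By date first returned to the chamber (earlier first): Moreau (3 Dec 1991); then Pereira and Greco (both 7 Aug 1993); then Farouk (22 Jan 1994); then Vasquez, Sato and Fontaine (each 27 Oct 1994); then Tran (13 Aug 1999); then Sorensen (6 Nov 2001).
Pereira and Greco are each Chief Whip, so the next rule applies.
Pereira and Greco both have date of appointment to current office 24 Nov 2007, so the next rule applies.
Among Pereira and Greco, by terms served (higher first): Pereira (5 terms) before Greco (4 terms).
Among Vasquez, Sato and Fontaine, by parliamentary office: Vasquez (Speaker) before Sato and Fontaine (Chief Whip).
Sato and Fontaine both have date of appointment to current office 1 Jun 1992, so the next rule applies.
Among Sato and Fontaine, by terms served (higher first): Sato (11 terms) before Fontaine (2 terms).
Order: Moreau, Pereira, Greco, Farouk, Vasquez, Sato, Fontaine, Tran, Sorensen.

Tran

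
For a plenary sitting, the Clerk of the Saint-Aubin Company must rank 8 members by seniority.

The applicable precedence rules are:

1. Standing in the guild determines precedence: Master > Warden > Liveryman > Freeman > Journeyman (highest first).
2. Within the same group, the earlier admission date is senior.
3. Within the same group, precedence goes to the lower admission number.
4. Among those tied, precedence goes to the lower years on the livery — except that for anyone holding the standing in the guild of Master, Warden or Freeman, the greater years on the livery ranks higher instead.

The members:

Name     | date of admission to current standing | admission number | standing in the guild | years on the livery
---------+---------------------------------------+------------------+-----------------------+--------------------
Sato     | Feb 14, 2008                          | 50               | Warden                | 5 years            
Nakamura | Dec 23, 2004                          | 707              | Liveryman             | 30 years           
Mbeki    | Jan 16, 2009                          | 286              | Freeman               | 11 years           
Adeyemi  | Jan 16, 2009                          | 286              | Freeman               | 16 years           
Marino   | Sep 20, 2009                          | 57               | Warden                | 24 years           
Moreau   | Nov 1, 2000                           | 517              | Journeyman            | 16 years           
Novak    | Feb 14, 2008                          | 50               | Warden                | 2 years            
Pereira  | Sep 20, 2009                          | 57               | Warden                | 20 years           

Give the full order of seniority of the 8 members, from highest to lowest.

By standing in the guild: Sato, Novak, Marino and Pereira (Warden); then Nakamura (Liveryman); then Adeyemi and Mbeki (Freeman); then Moreau (Journeyman).
Among Sato, Novak, Marino and Pereira, by date of admission to current standing (earlier first): Sato and Novak (Feb 14, 2008) before Marino and Pereira (Sep 20, 2009).
Sato and Novak both have admission number 50, so the next rule applies.
Among Sato and Novak, by years on the livery (higher first) (reversed rule for this group): Sato (5 years) before Novak (2 years).
Marino and Pereira both have admission number 57, so the next rule applies.
Among Marino and Pereira, by years on the livery (higher first) (reversed rule for this group): Marino (24 years) before Pereira (20 years).
Adeyemi and Mbeki both have date of admission to current standing Jan 16, 2009, so the next rule applies.
Adeyemi and Mbeki both have admission number 286, so the next rule applies.
Among Adeyemi and Mbeki, by years on the livery (higher first) (reversed rule for this group): Adeyemi (16 years) before Mbeki (11 years).
Full order: Sato, Novak, Marino, Pereira, Nakamura, Adeyemi, Mbeki, Moreau.

Sato, Novak, Marino, Pereira, Nakamura, Adeyemi, Mbeki, Moreau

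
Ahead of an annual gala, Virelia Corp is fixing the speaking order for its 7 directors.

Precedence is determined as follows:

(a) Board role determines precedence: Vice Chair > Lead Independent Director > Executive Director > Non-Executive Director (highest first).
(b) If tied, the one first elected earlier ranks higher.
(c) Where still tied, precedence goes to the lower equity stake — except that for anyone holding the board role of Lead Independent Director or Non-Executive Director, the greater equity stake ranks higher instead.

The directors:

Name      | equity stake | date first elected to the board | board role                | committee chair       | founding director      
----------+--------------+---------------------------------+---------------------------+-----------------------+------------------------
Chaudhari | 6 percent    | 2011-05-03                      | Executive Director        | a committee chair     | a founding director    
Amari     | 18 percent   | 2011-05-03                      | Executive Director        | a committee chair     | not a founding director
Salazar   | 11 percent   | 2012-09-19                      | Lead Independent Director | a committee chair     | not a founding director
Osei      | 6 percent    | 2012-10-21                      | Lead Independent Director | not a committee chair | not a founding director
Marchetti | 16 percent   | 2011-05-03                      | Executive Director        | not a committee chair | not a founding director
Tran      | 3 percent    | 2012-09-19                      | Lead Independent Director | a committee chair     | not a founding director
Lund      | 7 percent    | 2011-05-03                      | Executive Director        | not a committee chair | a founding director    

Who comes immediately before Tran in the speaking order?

By board role: Salazar, Tran and Osei (Lead Independent Director); then Chaudhari, Lund, Marchetti and Amari (Executive Director).
Among Salazar, Tran and Osei, by date first elected to the board (earlier first): Salazar and Tran (2012-09-19) before Osei (2012-10-21).
Among Salazar and Tran, by equity stake (higher first) (reversed rule for this group): Salazar (11 percent) before Tran (3 percent).
Chaudhari, Lund, Marchetti and Amari all have date first elected to the board 2011-05-03, so the next rule applies.
Among Chaudhari, Lund, Marchetti and Amari, by equity stake (lower first): Chaudhari (6 percent) before Lund (7 percent) before Marchetti (16 percent) before Amari (18 percent).
Order: Salazar, Tran, Osei, Chaudhari, Lund, Marchetti, Amari.

Salazar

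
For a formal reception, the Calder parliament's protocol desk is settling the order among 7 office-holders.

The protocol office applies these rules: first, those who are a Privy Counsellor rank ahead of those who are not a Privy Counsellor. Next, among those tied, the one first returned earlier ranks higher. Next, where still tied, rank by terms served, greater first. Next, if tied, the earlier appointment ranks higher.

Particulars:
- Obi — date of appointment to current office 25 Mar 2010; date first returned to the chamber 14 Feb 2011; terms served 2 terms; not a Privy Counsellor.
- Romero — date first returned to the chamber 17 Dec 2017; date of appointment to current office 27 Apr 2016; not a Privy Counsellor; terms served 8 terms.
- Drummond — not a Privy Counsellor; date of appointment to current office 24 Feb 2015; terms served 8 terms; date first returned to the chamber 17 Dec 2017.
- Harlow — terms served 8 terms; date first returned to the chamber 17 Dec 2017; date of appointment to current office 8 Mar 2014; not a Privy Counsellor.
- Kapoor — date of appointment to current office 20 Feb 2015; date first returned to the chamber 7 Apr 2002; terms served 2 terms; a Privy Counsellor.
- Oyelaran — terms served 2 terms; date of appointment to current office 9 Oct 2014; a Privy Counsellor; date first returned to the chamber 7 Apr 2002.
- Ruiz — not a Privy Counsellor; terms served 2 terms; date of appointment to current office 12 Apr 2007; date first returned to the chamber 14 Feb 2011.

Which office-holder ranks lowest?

Romero

By the first rule: Oyelaran and Kapoor (both a Privy Counsellor); then Ruiz, Obi, Harlow, Drummond and Romero (each not a Privy Counsellor).
Oyelaran and Kapoor both have date first returned to the chamber 7 Apr 2002, so the next rule applies.
Oyelaran and Kapoor both have terms served 2 terms, so the next rule applies.
Among Oyelaran and Kapoor, by date of appointment to current office (earlier first): Oyelaran (9 Oct 2014) before Kapoor (20 Feb 2015).
Among Ruiz, Obi, Harlow, Drummond and Romero, by date first returned to the chamber (earlier first): Ruiz and Obi (14 Feb 2011) before Harlow, Drummond and Romero (17 Dec 2017).
Ruiz and Obi both have terms served 2 terms, so the next rule applies.
Among Ruiz and Obi, by date of appointment to current office (earlier first): Ruiz (12 Apr 2007) before Obi (25 Mar 2010).
Harlow, Drummond and Romero all have terms served 8 terms, so the next rule applies.
Among Harlow, Drummond and Romero, by date of appointment to current office (earlier first): Harlow (8 Mar 2014) before Drummond (24 Feb 2015) before Romero (27 Apr 2016).
Order: Oyelaran, Kapoor, Ruiz, Obi, Harlow, Drummond, Romero.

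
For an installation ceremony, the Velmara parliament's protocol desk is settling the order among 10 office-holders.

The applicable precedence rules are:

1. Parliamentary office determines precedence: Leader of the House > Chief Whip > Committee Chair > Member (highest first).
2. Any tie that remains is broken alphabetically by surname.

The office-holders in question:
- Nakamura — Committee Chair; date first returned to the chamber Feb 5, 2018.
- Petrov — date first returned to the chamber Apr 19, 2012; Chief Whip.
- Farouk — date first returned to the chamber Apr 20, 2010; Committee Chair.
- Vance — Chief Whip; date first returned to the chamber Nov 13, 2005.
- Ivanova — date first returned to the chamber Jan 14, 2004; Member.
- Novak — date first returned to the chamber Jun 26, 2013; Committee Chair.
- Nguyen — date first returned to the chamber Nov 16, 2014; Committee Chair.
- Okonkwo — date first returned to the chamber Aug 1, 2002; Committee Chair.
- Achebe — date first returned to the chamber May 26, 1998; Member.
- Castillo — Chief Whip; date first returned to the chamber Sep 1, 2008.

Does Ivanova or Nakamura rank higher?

Nakamura

By parliamentary office: Castillo, Petrov and Vance (Chief Whip); then Farouk, Nakamura, Nguyen, Novak and Okonkwo (Committee Chair); then Achebe and Ivanova (Member).
Among Castillo, Petrov and Vance, alphabetically by surname: Castillo before Petrov before Vance.
Among Farouk, Nakamura, Nguyen, Novak and Okonkwo, alphabetically by surname: Farouk before Nakamura before Nguyen before Novak before Okonkwo.
Among Achebe and Ivanova, alphabetically by surname: Achebe before Ivanova.
So Nakamura takes precedence.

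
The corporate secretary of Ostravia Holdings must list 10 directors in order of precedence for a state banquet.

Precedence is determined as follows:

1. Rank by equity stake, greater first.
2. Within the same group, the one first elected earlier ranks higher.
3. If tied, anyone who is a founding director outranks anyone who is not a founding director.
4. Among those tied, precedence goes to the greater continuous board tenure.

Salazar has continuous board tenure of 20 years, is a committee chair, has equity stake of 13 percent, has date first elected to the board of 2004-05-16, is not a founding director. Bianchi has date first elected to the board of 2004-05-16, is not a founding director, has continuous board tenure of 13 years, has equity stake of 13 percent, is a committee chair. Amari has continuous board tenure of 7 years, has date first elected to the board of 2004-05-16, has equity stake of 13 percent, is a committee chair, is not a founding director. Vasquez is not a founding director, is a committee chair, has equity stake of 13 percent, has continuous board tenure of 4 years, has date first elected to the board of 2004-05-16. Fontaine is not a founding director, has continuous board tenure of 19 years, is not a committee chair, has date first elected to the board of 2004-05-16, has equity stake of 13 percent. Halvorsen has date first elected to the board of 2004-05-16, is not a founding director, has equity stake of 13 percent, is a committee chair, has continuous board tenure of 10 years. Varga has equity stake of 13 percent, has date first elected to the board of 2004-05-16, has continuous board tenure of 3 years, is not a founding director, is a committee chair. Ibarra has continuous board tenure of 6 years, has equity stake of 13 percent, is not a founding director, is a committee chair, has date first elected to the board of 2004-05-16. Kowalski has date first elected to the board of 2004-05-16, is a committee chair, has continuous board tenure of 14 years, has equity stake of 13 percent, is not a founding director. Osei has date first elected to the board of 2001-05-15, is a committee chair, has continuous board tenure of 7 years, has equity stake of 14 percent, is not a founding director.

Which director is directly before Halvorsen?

Bianchi

By equity stake (higher first): Osei (14 percent); then Salazar, Fontaine, Kowalski, Bianchi, Halvorsen, Amari, Ibarra, Vasquez and Varga (each 13 percent).
Salazar, Fontaine, Kowalski, Bianchi, Halvorsen, Amari, Ibarra, Vasquez and Varga all have date first elected to the board 2004-05-16, so the next rule applies.
Salazar, Fontaine, Kowalski, Bianchi, Halvorsen, Amari, Ibarra, Vasquez and Varga are each not a founding director, so the next rule applies.
Among Salazar, Fontaine, Kowalski, Bianchi, Halvorsen, Amari, Ibarra, Vasquez and Varga, by continuous board tenure (higher first): Salazar (20 years) before Fontaine (19 years) before Kowalski (14 years) before Bianchi (13 years) before Halvorsen (10 years) before Amari (7 years) before Ibarra (6 years) before Vasquez (4 years) before Varga (3 years).
Order: Osei, Salazar, Fontaine, Kowalski, Bianchi, Halvorsen, Amari, Ibarra, Vasquez, Varga.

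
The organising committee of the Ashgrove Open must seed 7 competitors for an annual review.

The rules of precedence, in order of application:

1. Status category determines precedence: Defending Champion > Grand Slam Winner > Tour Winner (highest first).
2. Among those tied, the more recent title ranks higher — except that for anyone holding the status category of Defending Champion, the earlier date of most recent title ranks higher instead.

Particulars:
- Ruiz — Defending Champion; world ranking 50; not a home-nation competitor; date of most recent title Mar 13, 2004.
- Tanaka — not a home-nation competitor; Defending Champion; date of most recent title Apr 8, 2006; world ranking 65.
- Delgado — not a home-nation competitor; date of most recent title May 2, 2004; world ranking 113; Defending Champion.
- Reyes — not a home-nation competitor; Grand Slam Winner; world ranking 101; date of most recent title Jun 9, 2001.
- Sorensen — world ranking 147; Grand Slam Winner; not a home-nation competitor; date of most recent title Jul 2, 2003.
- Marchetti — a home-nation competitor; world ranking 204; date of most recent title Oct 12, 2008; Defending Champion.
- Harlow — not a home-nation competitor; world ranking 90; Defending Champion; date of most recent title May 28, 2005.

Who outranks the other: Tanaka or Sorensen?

Tanaka

By status category: Ruiz, Delgado, Harlow, Tanaka and Marchetti (Defending Champion); then Sorensen and Reyes (Grand Slam Winner).
Among Ruiz, Delgado, Harlow, Tanaka and Marchetti, by date of most recent title (earlier first) (reversed rule for this group): Ruiz (Mar 13, 2004) before Delgado (May 2, 2004) before Harlow (May 28, 2005) before Tanaka (Apr 8, 2006) before Marchetti (Oct 12, 2008).
Among Sorensen and Reyes, by date of most recent title (later first): Sorensen (Jul 2, 2003) before Reyes (Jun 9, 2001).
So Tanaka takes precedence.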